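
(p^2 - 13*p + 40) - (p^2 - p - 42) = 82 - 12*p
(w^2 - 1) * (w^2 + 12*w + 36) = w^4 + 12*w^3 + 35*w^2 - 12*w - 36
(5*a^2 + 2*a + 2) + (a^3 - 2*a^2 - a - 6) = a^3 + 3*a^2 + a - 4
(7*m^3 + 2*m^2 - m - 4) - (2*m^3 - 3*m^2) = 5*m^3 + 5*m^2 - m - 4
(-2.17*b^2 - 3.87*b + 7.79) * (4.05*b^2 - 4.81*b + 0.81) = -8.7885*b^4 - 5.2358*b^3 + 48.4065*b^2 - 40.6046*b + 6.3099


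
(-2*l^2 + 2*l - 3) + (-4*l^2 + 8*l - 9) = -6*l^2 + 10*l - 12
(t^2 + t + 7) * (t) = t^3 + t^2 + 7*t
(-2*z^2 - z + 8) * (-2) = 4*z^2 + 2*z - 16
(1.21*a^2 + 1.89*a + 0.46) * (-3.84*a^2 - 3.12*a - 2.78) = -4.6464*a^4 - 11.0328*a^3 - 11.027*a^2 - 6.6894*a - 1.2788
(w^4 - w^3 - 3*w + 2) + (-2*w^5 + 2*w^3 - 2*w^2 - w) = -2*w^5 + w^4 + w^3 - 2*w^2 - 4*w + 2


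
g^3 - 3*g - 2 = (g - 2)*(g + 1)^2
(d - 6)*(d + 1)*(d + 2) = d^3 - 3*d^2 - 16*d - 12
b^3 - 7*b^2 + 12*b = b*(b - 4)*(b - 3)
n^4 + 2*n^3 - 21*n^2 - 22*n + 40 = (n - 4)*(n - 1)*(n + 2)*(n + 5)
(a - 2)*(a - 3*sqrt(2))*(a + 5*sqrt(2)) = a^3 - 2*a^2 + 2*sqrt(2)*a^2 - 30*a - 4*sqrt(2)*a + 60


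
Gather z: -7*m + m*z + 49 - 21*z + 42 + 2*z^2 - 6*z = -7*m + 2*z^2 + z*(m - 27) + 91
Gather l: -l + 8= 8 - l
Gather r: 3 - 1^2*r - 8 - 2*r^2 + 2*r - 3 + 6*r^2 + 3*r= 4*r^2 + 4*r - 8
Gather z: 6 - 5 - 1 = 0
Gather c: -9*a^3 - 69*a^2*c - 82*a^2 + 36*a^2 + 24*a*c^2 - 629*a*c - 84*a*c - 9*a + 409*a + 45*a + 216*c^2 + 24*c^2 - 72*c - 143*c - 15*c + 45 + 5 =-9*a^3 - 46*a^2 + 445*a + c^2*(24*a + 240) + c*(-69*a^2 - 713*a - 230) + 50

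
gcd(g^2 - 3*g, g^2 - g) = g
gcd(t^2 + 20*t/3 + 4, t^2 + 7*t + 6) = t + 6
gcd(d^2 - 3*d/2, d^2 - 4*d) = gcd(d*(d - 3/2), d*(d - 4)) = d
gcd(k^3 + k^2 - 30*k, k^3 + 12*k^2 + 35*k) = k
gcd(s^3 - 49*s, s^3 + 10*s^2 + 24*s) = s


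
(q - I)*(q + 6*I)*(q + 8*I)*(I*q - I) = I*q^4 - 13*q^3 - I*q^3 + 13*q^2 - 34*I*q^2 - 48*q + 34*I*q + 48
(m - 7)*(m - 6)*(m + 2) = m^3 - 11*m^2 + 16*m + 84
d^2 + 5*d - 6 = (d - 1)*(d + 6)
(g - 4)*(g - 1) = g^2 - 5*g + 4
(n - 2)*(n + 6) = n^2 + 4*n - 12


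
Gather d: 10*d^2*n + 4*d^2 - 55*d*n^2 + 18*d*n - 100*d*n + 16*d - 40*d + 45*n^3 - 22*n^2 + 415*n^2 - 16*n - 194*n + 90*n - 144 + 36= d^2*(10*n + 4) + d*(-55*n^2 - 82*n - 24) + 45*n^3 + 393*n^2 - 120*n - 108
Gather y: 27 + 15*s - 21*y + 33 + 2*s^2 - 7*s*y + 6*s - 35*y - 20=2*s^2 + 21*s + y*(-7*s - 56) + 40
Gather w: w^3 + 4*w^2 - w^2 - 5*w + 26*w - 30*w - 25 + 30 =w^3 + 3*w^2 - 9*w + 5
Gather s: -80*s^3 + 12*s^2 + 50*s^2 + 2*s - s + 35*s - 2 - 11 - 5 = -80*s^3 + 62*s^2 + 36*s - 18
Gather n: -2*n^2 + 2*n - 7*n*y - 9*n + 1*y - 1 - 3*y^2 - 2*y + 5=-2*n^2 + n*(-7*y - 7) - 3*y^2 - y + 4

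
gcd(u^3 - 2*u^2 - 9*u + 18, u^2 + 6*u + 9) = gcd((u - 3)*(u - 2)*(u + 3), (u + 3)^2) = u + 3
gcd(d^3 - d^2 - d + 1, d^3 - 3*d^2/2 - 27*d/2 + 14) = d - 1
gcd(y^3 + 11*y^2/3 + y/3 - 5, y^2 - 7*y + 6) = y - 1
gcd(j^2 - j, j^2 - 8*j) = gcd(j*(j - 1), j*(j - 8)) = j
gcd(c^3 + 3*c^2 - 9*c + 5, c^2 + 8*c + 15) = c + 5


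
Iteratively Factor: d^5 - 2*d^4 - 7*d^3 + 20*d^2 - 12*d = (d - 2)*(d^4 - 7*d^2 + 6*d) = (d - 2)*(d - 1)*(d^3 + d^2 - 6*d) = (d - 2)*(d - 1)*(d + 3)*(d^2 - 2*d) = (d - 2)^2*(d - 1)*(d + 3)*(d)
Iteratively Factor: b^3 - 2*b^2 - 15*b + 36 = (b - 3)*(b^2 + b - 12) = (b - 3)*(b + 4)*(b - 3)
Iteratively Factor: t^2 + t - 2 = (t - 1)*(t + 2)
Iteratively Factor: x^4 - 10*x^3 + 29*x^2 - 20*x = (x - 4)*(x^3 - 6*x^2 + 5*x) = (x - 5)*(x - 4)*(x^2 - x) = x*(x - 5)*(x - 4)*(x - 1)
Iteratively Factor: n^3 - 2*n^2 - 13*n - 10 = (n - 5)*(n^2 + 3*n + 2) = (n - 5)*(n + 2)*(n + 1)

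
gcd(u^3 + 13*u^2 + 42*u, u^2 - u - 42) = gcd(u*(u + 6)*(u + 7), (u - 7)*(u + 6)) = u + 6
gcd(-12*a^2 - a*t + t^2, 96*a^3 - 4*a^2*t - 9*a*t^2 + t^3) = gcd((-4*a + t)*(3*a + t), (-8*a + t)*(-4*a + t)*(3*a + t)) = -12*a^2 - a*t + t^2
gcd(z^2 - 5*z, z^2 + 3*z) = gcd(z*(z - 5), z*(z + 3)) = z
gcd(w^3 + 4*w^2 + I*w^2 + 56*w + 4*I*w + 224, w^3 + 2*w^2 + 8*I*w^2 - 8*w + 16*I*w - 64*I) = w^2 + w*(4 + 8*I) + 32*I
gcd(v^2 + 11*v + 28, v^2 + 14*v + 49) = v + 7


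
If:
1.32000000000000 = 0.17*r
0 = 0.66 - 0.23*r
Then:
No Solution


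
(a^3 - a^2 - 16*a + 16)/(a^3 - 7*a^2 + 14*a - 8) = (a + 4)/(a - 2)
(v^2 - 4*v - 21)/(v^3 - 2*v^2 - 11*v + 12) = (v - 7)/(v^2 - 5*v + 4)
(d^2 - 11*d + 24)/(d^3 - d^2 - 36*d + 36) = (d^2 - 11*d + 24)/(d^3 - d^2 - 36*d + 36)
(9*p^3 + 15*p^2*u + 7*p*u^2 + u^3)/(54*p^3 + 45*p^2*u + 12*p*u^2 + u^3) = (p + u)/(6*p + u)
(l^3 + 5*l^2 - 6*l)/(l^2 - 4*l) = (l^2 + 5*l - 6)/(l - 4)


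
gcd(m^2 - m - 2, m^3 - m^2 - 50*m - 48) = m + 1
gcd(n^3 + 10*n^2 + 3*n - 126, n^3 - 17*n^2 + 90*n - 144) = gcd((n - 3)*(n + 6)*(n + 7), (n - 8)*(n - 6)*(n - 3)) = n - 3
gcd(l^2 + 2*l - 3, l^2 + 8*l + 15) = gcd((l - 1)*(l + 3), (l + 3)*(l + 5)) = l + 3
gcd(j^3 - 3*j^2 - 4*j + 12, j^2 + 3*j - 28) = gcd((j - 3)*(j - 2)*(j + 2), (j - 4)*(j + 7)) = 1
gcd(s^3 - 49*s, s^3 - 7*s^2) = s^2 - 7*s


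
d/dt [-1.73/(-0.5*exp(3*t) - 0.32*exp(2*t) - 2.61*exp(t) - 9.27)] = (-2.595*exp(2*t) - 1.1072*exp(t) - 4.5153)*exp(t)/(0.5*exp(3*t) + 0.32*exp(2*t) + 2.61*exp(t) + 9.27)^2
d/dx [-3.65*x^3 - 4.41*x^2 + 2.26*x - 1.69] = -10.95*x^2 - 8.82*x + 2.26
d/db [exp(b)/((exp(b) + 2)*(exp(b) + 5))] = (10 - exp(2*b))*exp(b)/(exp(4*b) + 14*exp(3*b) + 69*exp(2*b) + 140*exp(b) + 100)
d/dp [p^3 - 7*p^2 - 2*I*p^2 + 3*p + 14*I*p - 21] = 3*p^2 - 14*p - 4*I*p + 3 + 14*I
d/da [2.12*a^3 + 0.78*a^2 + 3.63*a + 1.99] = 6.36*a^2 + 1.56*a + 3.63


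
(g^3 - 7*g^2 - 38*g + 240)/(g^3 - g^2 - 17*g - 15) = (g^2 - 2*g - 48)/(g^2 + 4*g + 3)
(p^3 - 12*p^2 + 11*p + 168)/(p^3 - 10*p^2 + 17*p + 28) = (p^2 - 5*p - 24)/(p^2 - 3*p - 4)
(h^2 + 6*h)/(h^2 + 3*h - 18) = h/(h - 3)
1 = 1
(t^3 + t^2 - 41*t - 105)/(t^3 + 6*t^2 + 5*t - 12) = (t^2 - 2*t - 35)/(t^2 + 3*t - 4)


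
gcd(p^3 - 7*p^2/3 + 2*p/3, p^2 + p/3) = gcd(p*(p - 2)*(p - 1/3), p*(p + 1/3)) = p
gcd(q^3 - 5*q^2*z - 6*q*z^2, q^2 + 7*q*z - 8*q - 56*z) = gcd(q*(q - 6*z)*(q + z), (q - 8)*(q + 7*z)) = 1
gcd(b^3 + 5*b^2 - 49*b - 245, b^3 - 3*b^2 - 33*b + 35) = b^2 - 2*b - 35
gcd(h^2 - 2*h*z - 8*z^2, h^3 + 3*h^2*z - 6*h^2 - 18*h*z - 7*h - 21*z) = 1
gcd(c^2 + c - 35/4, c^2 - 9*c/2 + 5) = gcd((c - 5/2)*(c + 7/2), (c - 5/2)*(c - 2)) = c - 5/2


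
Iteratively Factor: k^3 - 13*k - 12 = (k - 4)*(k^2 + 4*k + 3) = (k - 4)*(k + 1)*(k + 3)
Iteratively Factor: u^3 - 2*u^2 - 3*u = (u - 3)*(u^2 + u) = u*(u - 3)*(u + 1)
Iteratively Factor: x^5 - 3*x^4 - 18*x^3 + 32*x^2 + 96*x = (x + 2)*(x^4 - 5*x^3 - 8*x^2 + 48*x) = (x - 4)*(x + 2)*(x^3 - x^2 - 12*x) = x*(x - 4)*(x + 2)*(x^2 - x - 12) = x*(x - 4)*(x + 2)*(x + 3)*(x - 4)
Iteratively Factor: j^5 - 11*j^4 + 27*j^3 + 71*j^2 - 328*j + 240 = (j - 4)*(j^4 - 7*j^3 - j^2 + 67*j - 60) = (j - 4)*(j + 3)*(j^3 - 10*j^2 + 29*j - 20) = (j - 4)*(j - 1)*(j + 3)*(j^2 - 9*j + 20) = (j - 4)^2*(j - 1)*(j + 3)*(j - 5)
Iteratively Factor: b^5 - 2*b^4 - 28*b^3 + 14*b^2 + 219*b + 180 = (b + 3)*(b^4 - 5*b^3 - 13*b^2 + 53*b + 60) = (b + 1)*(b + 3)*(b^3 - 6*b^2 - 7*b + 60) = (b - 4)*(b + 1)*(b + 3)*(b^2 - 2*b - 15) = (b - 4)*(b + 1)*(b + 3)^2*(b - 5)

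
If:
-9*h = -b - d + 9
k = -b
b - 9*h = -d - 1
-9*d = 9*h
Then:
No Solution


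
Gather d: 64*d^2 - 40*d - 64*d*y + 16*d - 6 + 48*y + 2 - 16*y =64*d^2 + d*(-64*y - 24) + 32*y - 4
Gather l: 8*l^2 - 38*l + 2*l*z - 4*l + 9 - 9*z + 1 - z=8*l^2 + l*(2*z - 42) - 10*z + 10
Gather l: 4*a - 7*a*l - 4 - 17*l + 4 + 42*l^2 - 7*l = 4*a + 42*l^2 + l*(-7*a - 24)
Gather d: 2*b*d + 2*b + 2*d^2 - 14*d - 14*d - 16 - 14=2*b + 2*d^2 + d*(2*b - 28) - 30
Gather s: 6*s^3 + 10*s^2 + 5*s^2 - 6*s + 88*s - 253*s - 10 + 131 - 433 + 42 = 6*s^3 + 15*s^2 - 171*s - 270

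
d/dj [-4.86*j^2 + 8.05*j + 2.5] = 8.05 - 9.72*j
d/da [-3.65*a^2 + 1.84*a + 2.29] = 1.84 - 7.3*a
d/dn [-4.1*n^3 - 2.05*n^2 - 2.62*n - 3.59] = -12.3*n^2 - 4.1*n - 2.62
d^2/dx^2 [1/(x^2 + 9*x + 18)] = 2*(-x^2 - 9*x + (2*x + 9)^2 - 18)/(x^2 + 9*x + 18)^3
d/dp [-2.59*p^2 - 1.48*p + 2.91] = -5.18*p - 1.48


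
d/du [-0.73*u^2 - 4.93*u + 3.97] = -1.46*u - 4.93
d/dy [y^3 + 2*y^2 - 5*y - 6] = 3*y^2 + 4*y - 5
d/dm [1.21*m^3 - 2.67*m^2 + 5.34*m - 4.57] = 3.63*m^2 - 5.34*m + 5.34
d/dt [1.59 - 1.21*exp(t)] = -1.21*exp(t)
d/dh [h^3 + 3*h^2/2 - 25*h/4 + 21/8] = 3*h^2 + 3*h - 25/4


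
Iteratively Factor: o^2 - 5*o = (o - 5)*(o)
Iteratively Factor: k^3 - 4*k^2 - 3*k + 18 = (k - 3)*(k^2 - k - 6) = (k - 3)*(k + 2)*(k - 3)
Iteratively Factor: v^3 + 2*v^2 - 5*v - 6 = (v + 3)*(v^2 - v - 2) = (v + 1)*(v + 3)*(v - 2)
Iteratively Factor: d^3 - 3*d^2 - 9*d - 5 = (d + 1)*(d^2 - 4*d - 5) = (d + 1)^2*(d - 5)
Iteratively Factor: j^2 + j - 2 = (j - 1)*(j + 2)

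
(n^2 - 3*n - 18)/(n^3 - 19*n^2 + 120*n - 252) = (n + 3)/(n^2 - 13*n + 42)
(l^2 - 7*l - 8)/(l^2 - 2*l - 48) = (l + 1)/(l + 6)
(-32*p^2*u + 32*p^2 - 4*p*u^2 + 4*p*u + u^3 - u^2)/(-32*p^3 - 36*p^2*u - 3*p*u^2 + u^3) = (u - 1)/(p + u)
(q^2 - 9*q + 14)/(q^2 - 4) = (q - 7)/(q + 2)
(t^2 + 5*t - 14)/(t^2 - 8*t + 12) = (t + 7)/(t - 6)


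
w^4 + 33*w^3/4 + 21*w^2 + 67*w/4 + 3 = (w + 1/4)*(w + 1)*(w + 3)*(w + 4)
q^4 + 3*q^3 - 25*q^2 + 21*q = q*(q - 3)*(q - 1)*(q + 7)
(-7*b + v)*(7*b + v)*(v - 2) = -49*b^2*v + 98*b^2 + v^3 - 2*v^2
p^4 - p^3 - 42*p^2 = p^2*(p - 7)*(p + 6)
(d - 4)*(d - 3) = d^2 - 7*d + 12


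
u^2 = u^2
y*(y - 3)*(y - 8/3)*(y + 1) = y^4 - 14*y^3/3 + 7*y^2/3 + 8*y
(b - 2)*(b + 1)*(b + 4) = b^3 + 3*b^2 - 6*b - 8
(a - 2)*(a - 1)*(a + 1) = a^3 - 2*a^2 - a + 2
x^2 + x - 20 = (x - 4)*(x + 5)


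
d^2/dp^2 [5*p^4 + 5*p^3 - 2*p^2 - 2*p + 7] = 60*p^2 + 30*p - 4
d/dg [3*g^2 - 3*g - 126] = 6*g - 3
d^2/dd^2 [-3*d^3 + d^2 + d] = 2 - 18*d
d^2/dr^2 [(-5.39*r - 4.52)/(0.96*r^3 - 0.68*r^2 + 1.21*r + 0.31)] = (-29.804544*r^5 - 28.876032*r^4 + 54.747872*r^3 - 24.794112*r^2 + 23.567976*r - 11.097518)/(0.884736*r^9 - 1.880064*r^8 + 4.67712*r^7 - 4.196672*r^6 + 4.680912*r^5 - 0.396156*r^4 + 0.517921*r^3 + 1.165569*r^2 + 0.348843*r + 0.029791)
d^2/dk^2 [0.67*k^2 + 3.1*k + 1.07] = 1.34000000000000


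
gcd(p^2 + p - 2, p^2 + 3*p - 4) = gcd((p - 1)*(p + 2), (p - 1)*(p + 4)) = p - 1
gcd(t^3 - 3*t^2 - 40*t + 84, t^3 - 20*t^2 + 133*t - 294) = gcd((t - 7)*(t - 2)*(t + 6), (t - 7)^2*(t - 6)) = t - 7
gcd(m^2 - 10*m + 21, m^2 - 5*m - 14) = m - 7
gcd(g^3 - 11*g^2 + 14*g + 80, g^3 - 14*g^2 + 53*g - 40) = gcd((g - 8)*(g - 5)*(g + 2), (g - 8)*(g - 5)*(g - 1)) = g^2 - 13*g + 40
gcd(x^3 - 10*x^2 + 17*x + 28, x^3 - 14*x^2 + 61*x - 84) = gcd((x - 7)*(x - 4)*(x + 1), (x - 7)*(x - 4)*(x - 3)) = x^2 - 11*x + 28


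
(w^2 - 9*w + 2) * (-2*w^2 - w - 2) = -2*w^4 + 17*w^3 + 3*w^2 + 16*w - 4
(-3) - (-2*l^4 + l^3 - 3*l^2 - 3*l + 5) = 2*l^4 - l^3 + 3*l^2 + 3*l - 8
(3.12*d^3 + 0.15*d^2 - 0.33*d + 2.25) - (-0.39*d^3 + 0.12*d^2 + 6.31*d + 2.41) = 3.51*d^3 + 0.03*d^2 - 6.64*d - 0.16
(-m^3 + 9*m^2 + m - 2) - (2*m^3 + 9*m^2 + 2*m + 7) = -3*m^3 - m - 9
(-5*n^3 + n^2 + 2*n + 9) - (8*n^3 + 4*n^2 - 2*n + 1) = -13*n^3 - 3*n^2 + 4*n + 8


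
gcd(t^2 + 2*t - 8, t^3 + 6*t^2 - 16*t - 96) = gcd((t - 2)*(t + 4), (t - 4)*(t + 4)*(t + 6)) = t + 4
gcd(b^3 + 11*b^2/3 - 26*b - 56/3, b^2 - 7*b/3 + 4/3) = 1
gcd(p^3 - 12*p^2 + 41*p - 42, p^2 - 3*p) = p - 3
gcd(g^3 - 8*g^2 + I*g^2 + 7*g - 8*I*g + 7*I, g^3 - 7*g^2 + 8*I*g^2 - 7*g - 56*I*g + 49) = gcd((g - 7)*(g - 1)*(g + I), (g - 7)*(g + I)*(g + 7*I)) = g^2 + g*(-7 + I) - 7*I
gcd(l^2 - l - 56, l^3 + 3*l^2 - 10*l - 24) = 1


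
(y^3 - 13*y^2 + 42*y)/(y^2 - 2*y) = (y^2 - 13*y + 42)/(y - 2)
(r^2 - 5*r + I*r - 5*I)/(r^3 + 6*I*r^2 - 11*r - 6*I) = (r - 5)/(r^2 + 5*I*r - 6)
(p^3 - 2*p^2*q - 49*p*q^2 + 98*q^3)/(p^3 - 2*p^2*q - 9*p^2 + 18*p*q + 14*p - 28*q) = (p^2 - 49*q^2)/(p^2 - 9*p + 14)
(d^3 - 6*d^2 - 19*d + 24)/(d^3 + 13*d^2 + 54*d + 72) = (d^2 - 9*d + 8)/(d^2 + 10*d + 24)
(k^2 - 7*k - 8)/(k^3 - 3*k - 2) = (k - 8)/(k^2 - k - 2)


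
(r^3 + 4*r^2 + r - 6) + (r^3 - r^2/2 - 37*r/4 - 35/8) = 2*r^3 + 7*r^2/2 - 33*r/4 - 83/8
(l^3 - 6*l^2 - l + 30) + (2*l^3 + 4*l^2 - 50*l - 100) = 3*l^3 - 2*l^2 - 51*l - 70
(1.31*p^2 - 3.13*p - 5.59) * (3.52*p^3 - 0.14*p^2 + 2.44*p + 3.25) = 4.6112*p^5 - 11.201*p^4 - 16.0422*p^3 - 2.5971*p^2 - 23.8121*p - 18.1675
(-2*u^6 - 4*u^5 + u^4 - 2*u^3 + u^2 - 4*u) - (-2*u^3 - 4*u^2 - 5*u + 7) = -2*u^6 - 4*u^5 + u^4 + 5*u^2 + u - 7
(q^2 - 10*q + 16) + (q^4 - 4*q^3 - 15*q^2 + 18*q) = q^4 - 4*q^3 - 14*q^2 + 8*q + 16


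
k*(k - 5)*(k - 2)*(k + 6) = k^4 - k^3 - 32*k^2 + 60*k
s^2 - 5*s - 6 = (s - 6)*(s + 1)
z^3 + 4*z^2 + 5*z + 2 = (z + 1)^2*(z + 2)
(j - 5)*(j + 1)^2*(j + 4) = j^4 + j^3 - 21*j^2 - 41*j - 20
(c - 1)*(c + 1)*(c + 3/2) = c^3 + 3*c^2/2 - c - 3/2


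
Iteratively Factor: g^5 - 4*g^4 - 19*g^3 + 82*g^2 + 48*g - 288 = (g + 2)*(g^4 - 6*g^3 - 7*g^2 + 96*g - 144) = (g - 3)*(g + 2)*(g^3 - 3*g^2 - 16*g + 48) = (g - 3)*(g + 2)*(g + 4)*(g^2 - 7*g + 12) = (g - 3)^2*(g + 2)*(g + 4)*(g - 4)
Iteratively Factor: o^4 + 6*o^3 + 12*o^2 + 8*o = (o)*(o^3 + 6*o^2 + 12*o + 8) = o*(o + 2)*(o^2 + 4*o + 4) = o*(o + 2)^2*(o + 2)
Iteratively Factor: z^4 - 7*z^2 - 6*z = (z + 1)*(z^3 - z^2 - 6*z) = (z + 1)*(z + 2)*(z^2 - 3*z) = z*(z + 1)*(z + 2)*(z - 3)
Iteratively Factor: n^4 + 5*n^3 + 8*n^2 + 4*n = (n + 2)*(n^3 + 3*n^2 + 2*n) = (n + 1)*(n + 2)*(n^2 + 2*n) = (n + 1)*(n + 2)^2*(n)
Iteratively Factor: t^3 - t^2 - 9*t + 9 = (t - 3)*(t^2 + 2*t - 3) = (t - 3)*(t - 1)*(t + 3)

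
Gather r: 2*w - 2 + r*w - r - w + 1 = r*(w - 1) + w - 1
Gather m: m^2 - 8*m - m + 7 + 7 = m^2 - 9*m + 14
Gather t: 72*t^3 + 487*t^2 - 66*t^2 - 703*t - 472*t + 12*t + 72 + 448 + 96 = 72*t^3 + 421*t^2 - 1163*t + 616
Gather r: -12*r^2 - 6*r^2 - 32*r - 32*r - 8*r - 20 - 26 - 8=-18*r^2 - 72*r - 54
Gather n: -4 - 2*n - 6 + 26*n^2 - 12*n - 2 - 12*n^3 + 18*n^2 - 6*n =-12*n^3 + 44*n^2 - 20*n - 12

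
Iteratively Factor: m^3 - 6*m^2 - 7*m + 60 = (m - 5)*(m^2 - m - 12) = (m - 5)*(m + 3)*(m - 4)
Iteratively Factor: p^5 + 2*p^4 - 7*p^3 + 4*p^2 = (p + 4)*(p^4 - 2*p^3 + p^2) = p*(p + 4)*(p^3 - 2*p^2 + p) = p^2*(p + 4)*(p^2 - 2*p + 1) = p^2*(p - 1)*(p + 4)*(p - 1)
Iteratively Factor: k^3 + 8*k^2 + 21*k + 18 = (k + 3)*(k^2 + 5*k + 6) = (k + 3)^2*(k + 2)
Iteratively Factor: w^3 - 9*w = (w)*(w^2 - 9) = w*(w - 3)*(w + 3)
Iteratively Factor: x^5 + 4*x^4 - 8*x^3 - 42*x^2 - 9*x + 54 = (x - 3)*(x^4 + 7*x^3 + 13*x^2 - 3*x - 18) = (x - 3)*(x - 1)*(x^3 + 8*x^2 + 21*x + 18) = (x - 3)*(x - 1)*(x + 3)*(x^2 + 5*x + 6) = (x - 3)*(x - 1)*(x + 2)*(x + 3)*(x + 3)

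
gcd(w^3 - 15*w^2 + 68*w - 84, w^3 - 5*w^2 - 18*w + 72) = w - 6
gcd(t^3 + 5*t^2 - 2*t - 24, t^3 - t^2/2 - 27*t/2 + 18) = t + 4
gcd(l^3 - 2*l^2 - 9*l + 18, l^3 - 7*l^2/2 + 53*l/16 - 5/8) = l - 2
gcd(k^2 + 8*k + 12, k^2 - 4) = k + 2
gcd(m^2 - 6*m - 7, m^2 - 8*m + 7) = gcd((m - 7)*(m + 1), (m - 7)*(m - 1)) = m - 7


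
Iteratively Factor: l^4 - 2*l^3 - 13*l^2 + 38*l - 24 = (l - 1)*(l^3 - l^2 - 14*l + 24) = (l - 2)*(l - 1)*(l^2 + l - 12) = (l - 2)*(l - 1)*(l + 4)*(l - 3)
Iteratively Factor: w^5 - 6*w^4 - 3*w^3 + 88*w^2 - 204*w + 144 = (w - 3)*(w^4 - 3*w^3 - 12*w^2 + 52*w - 48) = (w - 3)*(w - 2)*(w^3 - w^2 - 14*w + 24) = (w - 3)^2*(w - 2)*(w^2 + 2*w - 8) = (w - 3)^2*(w - 2)^2*(w + 4)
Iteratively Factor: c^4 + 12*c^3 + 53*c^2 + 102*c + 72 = (c + 4)*(c^3 + 8*c^2 + 21*c + 18) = (c + 3)*(c + 4)*(c^2 + 5*c + 6) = (c + 3)^2*(c + 4)*(c + 2)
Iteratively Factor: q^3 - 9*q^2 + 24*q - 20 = (q - 2)*(q^2 - 7*q + 10) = (q - 2)^2*(q - 5)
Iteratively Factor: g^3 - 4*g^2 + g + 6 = (g - 2)*(g^2 - 2*g - 3) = (g - 3)*(g - 2)*(g + 1)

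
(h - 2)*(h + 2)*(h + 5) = h^3 + 5*h^2 - 4*h - 20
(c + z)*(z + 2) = c*z + 2*c + z^2 + 2*z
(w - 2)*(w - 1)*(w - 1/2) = w^3 - 7*w^2/2 + 7*w/2 - 1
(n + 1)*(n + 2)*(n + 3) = n^3 + 6*n^2 + 11*n + 6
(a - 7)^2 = a^2 - 14*a + 49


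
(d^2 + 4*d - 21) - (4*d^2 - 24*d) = -3*d^2 + 28*d - 21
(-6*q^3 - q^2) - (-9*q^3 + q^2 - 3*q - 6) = 3*q^3 - 2*q^2 + 3*q + 6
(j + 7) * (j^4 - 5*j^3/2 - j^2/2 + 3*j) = j^5 + 9*j^4/2 - 18*j^3 - j^2/2 + 21*j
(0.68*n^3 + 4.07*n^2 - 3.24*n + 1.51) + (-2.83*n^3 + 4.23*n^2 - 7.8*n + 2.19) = -2.15*n^3 + 8.3*n^2 - 11.04*n + 3.7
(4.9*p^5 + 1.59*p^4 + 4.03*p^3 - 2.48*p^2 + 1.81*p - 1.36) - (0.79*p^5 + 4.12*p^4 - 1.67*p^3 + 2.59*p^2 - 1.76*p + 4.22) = 4.11*p^5 - 2.53*p^4 + 5.7*p^3 - 5.07*p^2 + 3.57*p - 5.58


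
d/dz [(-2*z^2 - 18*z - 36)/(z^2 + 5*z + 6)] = 8/(z^2 + 4*z + 4)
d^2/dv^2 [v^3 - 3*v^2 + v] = 6*v - 6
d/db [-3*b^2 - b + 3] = -6*b - 1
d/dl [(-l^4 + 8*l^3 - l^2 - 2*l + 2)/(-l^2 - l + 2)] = (2*l^5 - 5*l^4 - 24*l^3 + 47*l^2 - 2)/(l^4 + 2*l^3 - 3*l^2 - 4*l + 4)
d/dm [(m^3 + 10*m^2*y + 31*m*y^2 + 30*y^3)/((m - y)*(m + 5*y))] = (m^2 - 2*m*y - 11*y^2)/(m^2 - 2*m*y + y^2)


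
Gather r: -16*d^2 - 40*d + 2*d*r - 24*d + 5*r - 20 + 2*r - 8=-16*d^2 - 64*d + r*(2*d + 7) - 28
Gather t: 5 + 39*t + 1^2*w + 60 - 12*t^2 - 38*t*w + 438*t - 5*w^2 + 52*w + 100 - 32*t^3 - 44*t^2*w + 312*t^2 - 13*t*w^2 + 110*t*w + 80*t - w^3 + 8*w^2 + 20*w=-32*t^3 + t^2*(300 - 44*w) + t*(-13*w^2 + 72*w + 557) - w^3 + 3*w^2 + 73*w + 165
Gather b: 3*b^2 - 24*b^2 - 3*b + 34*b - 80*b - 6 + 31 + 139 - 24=-21*b^2 - 49*b + 140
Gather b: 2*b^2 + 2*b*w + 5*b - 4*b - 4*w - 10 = 2*b^2 + b*(2*w + 1) - 4*w - 10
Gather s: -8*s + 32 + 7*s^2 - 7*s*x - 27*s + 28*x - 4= 7*s^2 + s*(-7*x - 35) + 28*x + 28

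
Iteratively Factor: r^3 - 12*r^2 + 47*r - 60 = (r - 4)*(r^2 - 8*r + 15) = (r - 5)*(r - 4)*(r - 3)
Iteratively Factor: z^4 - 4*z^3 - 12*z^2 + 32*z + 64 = (z + 2)*(z^3 - 6*z^2 + 32) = (z - 4)*(z + 2)*(z^2 - 2*z - 8) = (z - 4)^2*(z + 2)*(z + 2)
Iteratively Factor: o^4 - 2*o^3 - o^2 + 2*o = (o - 1)*(o^3 - o^2 - 2*o) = (o - 2)*(o - 1)*(o^2 + o) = (o - 2)*(o - 1)*(o + 1)*(o)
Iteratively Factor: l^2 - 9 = (l - 3)*(l + 3)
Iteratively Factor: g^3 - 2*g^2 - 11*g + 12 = (g - 4)*(g^2 + 2*g - 3) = (g - 4)*(g + 3)*(g - 1)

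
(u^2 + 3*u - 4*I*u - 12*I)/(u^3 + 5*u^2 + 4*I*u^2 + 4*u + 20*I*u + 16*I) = (u^2 + u*(3 - 4*I) - 12*I)/(u^3 + u^2*(5 + 4*I) + u*(4 + 20*I) + 16*I)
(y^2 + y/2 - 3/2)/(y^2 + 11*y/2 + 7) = (2*y^2 + y - 3)/(2*y^2 + 11*y + 14)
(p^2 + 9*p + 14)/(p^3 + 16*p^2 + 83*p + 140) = (p + 2)/(p^2 + 9*p + 20)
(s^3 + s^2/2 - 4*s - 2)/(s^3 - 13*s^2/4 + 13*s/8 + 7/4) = 4*(s + 2)/(4*s - 7)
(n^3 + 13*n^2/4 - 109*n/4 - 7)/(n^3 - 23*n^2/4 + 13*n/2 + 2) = (n + 7)/(n - 2)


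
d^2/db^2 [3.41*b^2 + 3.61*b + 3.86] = 6.82000000000000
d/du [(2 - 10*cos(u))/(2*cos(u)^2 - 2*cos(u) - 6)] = (5*sin(u)^2 + 2*cos(u) - 21)*sin(u)/(sin(u)^2 + cos(u) + 2)^2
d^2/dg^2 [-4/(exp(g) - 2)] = 4*(-exp(g) - 2)*exp(g)/(exp(g) - 2)^3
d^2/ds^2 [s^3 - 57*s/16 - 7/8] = 6*s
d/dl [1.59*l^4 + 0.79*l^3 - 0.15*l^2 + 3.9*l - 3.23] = 6.36*l^3 + 2.37*l^2 - 0.3*l + 3.9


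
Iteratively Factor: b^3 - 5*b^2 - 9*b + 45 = (b - 5)*(b^2 - 9) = (b - 5)*(b + 3)*(b - 3)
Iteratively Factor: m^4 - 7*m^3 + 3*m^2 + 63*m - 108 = (m - 4)*(m^3 - 3*m^2 - 9*m + 27) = (m - 4)*(m - 3)*(m^2 - 9) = (m - 4)*(m - 3)*(m + 3)*(m - 3)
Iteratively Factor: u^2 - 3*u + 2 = (u - 1)*(u - 2)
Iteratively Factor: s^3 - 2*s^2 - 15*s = (s - 5)*(s^2 + 3*s) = s*(s - 5)*(s + 3)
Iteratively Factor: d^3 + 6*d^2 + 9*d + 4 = (d + 1)*(d^2 + 5*d + 4) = (d + 1)^2*(d + 4)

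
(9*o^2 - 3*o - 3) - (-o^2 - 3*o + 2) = 10*o^2 - 5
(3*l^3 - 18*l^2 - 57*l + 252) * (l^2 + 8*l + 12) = 3*l^5 + 6*l^4 - 165*l^3 - 420*l^2 + 1332*l + 3024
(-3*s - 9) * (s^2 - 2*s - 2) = -3*s^3 - 3*s^2 + 24*s + 18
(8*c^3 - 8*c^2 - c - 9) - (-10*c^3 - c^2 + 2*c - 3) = 18*c^3 - 7*c^2 - 3*c - 6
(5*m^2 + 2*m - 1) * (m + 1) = 5*m^3 + 7*m^2 + m - 1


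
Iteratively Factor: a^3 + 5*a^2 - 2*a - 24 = (a + 3)*(a^2 + 2*a - 8) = (a + 3)*(a + 4)*(a - 2)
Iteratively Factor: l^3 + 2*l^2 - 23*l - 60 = (l + 3)*(l^2 - l - 20) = (l + 3)*(l + 4)*(l - 5)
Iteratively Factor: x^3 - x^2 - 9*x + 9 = (x - 1)*(x^2 - 9) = (x - 3)*(x - 1)*(x + 3)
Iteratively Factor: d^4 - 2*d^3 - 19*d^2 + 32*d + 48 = (d - 3)*(d^3 + d^2 - 16*d - 16) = (d - 3)*(d + 1)*(d^2 - 16) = (d - 3)*(d + 1)*(d + 4)*(d - 4)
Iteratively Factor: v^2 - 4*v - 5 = (v + 1)*(v - 5)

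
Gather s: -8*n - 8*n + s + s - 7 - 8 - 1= -16*n + 2*s - 16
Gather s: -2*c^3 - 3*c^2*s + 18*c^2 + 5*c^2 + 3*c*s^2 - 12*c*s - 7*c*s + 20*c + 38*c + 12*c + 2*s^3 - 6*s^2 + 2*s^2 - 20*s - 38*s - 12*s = -2*c^3 + 23*c^2 + 70*c + 2*s^3 + s^2*(3*c - 4) + s*(-3*c^2 - 19*c - 70)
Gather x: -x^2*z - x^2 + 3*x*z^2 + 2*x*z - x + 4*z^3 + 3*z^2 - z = x^2*(-z - 1) + x*(3*z^2 + 2*z - 1) + 4*z^3 + 3*z^2 - z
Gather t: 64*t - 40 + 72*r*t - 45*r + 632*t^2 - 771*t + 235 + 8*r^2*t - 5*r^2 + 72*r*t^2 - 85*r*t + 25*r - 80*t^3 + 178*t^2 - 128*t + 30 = -5*r^2 - 20*r - 80*t^3 + t^2*(72*r + 810) + t*(8*r^2 - 13*r - 835) + 225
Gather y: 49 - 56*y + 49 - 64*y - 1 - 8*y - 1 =96 - 128*y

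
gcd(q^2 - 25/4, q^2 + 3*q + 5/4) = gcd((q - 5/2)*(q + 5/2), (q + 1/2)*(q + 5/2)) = q + 5/2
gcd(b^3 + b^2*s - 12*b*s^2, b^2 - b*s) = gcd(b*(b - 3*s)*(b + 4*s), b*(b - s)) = b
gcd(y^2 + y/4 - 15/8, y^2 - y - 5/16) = y - 5/4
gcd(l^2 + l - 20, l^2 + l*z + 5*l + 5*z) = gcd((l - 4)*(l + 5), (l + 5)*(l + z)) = l + 5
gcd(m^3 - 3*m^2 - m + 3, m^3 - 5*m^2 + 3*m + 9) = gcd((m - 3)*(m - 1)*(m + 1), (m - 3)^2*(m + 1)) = m^2 - 2*m - 3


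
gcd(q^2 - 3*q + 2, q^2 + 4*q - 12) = q - 2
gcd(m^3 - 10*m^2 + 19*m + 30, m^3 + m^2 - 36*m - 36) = m^2 - 5*m - 6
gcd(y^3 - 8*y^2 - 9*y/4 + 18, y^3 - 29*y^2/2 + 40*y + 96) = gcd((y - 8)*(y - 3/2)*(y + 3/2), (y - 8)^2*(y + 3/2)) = y^2 - 13*y/2 - 12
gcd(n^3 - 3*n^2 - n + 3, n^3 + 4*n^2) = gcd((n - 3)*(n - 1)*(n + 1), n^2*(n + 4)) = 1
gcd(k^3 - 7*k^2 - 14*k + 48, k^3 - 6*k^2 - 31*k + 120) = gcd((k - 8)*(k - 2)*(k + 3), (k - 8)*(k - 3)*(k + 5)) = k - 8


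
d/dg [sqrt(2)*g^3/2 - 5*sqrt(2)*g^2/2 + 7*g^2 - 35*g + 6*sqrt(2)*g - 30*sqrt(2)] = 3*sqrt(2)*g^2/2 - 5*sqrt(2)*g + 14*g - 35 + 6*sqrt(2)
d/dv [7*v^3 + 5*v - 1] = 21*v^2 + 5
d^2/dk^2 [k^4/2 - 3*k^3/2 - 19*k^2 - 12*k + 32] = 6*k^2 - 9*k - 38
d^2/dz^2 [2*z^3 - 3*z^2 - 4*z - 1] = 12*z - 6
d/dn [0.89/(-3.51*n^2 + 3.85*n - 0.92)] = (6.2478*n - 3.4265)/(3.51*n^2 - 3.85*n + 0.92)^2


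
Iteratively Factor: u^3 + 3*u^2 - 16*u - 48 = (u + 3)*(u^2 - 16) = (u + 3)*(u + 4)*(u - 4)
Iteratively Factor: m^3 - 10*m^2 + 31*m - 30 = (m - 5)*(m^2 - 5*m + 6) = (m - 5)*(m - 3)*(m - 2)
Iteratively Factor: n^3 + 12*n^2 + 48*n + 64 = (n + 4)*(n^2 + 8*n + 16) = (n + 4)^2*(n + 4)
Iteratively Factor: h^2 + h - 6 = (h - 2)*(h + 3)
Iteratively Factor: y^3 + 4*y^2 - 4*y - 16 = (y - 2)*(y^2 + 6*y + 8) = (y - 2)*(y + 2)*(y + 4)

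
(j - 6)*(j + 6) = j^2 - 36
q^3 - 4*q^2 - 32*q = q*(q - 8)*(q + 4)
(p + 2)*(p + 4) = p^2 + 6*p + 8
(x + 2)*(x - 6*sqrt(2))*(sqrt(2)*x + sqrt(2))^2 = 2*x^4 - 12*sqrt(2)*x^3 + 8*x^3 - 48*sqrt(2)*x^2 + 10*x^2 - 60*sqrt(2)*x + 4*x - 24*sqrt(2)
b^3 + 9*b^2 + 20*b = b*(b + 4)*(b + 5)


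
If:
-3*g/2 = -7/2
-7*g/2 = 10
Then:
No Solution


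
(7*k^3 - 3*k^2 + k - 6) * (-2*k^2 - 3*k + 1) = -14*k^5 - 15*k^4 + 14*k^3 + 6*k^2 + 19*k - 6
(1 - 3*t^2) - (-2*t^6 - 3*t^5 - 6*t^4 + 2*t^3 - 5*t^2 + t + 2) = 2*t^6 + 3*t^5 + 6*t^4 - 2*t^3 + 2*t^2 - t - 1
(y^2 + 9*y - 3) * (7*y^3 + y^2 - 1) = 7*y^5 + 64*y^4 - 12*y^3 - 4*y^2 - 9*y + 3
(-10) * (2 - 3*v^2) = 30*v^2 - 20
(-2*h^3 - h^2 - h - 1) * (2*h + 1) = -4*h^4 - 4*h^3 - 3*h^2 - 3*h - 1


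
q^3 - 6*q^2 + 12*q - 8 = (q - 2)^3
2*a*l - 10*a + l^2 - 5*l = (2*a + l)*(l - 5)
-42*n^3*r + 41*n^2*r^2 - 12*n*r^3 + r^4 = r*(-7*n + r)*(-3*n + r)*(-2*n + r)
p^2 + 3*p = p*(p + 3)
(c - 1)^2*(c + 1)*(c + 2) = c^4 + c^3 - 3*c^2 - c + 2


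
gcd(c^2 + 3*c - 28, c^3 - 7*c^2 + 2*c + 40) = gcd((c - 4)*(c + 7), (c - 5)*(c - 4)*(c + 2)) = c - 4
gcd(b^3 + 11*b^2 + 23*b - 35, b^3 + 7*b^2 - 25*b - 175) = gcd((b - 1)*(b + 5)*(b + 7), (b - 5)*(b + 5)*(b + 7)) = b^2 + 12*b + 35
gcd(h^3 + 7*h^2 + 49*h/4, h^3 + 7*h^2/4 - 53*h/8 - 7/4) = h + 7/2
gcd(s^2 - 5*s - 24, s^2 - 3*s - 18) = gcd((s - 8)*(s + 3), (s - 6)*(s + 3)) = s + 3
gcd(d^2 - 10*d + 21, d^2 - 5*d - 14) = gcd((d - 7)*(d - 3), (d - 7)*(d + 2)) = d - 7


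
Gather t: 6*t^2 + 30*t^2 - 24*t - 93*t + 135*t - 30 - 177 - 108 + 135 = 36*t^2 + 18*t - 180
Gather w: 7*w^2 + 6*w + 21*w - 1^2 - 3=7*w^2 + 27*w - 4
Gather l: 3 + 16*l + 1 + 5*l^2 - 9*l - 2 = 5*l^2 + 7*l + 2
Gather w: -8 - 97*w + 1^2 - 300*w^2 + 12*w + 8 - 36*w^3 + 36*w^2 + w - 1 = -36*w^3 - 264*w^2 - 84*w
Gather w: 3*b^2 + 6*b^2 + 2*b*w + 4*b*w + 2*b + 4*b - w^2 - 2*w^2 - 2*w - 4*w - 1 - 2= 9*b^2 + 6*b - 3*w^2 + w*(6*b - 6) - 3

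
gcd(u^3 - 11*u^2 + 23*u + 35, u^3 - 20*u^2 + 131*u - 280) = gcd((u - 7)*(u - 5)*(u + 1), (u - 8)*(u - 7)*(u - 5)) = u^2 - 12*u + 35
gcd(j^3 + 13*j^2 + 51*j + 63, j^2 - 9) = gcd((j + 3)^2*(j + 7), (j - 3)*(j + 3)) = j + 3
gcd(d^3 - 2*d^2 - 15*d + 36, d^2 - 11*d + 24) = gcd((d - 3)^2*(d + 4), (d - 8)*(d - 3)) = d - 3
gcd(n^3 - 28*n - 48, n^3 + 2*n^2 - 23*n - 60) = n + 4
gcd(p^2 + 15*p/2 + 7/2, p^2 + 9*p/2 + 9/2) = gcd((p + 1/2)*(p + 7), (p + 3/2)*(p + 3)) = 1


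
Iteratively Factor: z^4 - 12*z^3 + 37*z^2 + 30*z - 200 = (z - 4)*(z^3 - 8*z^2 + 5*z + 50) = (z - 4)*(z + 2)*(z^2 - 10*z + 25) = (z - 5)*(z - 4)*(z + 2)*(z - 5)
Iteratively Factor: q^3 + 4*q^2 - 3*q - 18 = (q + 3)*(q^2 + q - 6) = (q - 2)*(q + 3)*(q + 3)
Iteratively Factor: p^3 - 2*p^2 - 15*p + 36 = (p + 4)*(p^2 - 6*p + 9) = (p - 3)*(p + 4)*(p - 3)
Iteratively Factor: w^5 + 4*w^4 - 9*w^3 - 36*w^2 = (w + 3)*(w^4 + w^3 - 12*w^2) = w*(w + 3)*(w^3 + w^2 - 12*w) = w*(w + 3)*(w + 4)*(w^2 - 3*w) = w*(w - 3)*(w + 3)*(w + 4)*(w)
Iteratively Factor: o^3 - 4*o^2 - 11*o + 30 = (o - 5)*(o^2 + o - 6) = (o - 5)*(o + 3)*(o - 2)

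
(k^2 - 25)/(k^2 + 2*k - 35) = (k + 5)/(k + 7)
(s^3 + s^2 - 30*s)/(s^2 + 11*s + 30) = s*(s - 5)/(s + 5)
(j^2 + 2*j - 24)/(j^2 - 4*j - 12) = (-j^2 - 2*j + 24)/(-j^2 + 4*j + 12)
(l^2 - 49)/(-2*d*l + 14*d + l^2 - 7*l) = (-l - 7)/(2*d - l)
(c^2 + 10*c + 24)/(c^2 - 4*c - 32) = (c + 6)/(c - 8)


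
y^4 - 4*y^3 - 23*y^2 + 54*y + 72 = (y - 6)*(y - 3)*(y + 1)*(y + 4)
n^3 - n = n*(n - 1)*(n + 1)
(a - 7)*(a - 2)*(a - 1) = a^3 - 10*a^2 + 23*a - 14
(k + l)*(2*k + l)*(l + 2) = 2*k^2*l + 4*k^2 + 3*k*l^2 + 6*k*l + l^3 + 2*l^2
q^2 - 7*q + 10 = (q - 5)*(q - 2)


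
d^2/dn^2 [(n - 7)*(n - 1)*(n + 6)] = 6*n - 4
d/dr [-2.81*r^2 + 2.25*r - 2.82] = 2.25 - 5.62*r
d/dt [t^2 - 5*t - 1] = 2*t - 5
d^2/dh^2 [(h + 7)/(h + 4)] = 6/(h + 4)^3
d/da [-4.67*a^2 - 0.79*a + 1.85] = -9.34*a - 0.79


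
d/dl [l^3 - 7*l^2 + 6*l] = 3*l^2 - 14*l + 6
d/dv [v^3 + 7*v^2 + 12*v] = 3*v^2 + 14*v + 12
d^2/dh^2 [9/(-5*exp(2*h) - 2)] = (360 - 900*exp(2*h))*exp(2*h)/(5*exp(2*h) + 2)^3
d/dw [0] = 0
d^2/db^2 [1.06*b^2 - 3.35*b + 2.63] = 2.12000000000000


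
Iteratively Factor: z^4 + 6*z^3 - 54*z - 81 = (z + 3)*(z^3 + 3*z^2 - 9*z - 27) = (z - 3)*(z + 3)*(z^2 + 6*z + 9) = (z - 3)*(z + 3)^2*(z + 3)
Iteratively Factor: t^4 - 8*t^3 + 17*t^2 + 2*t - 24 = (t - 4)*(t^3 - 4*t^2 + t + 6) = (t - 4)*(t + 1)*(t^2 - 5*t + 6) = (t - 4)*(t - 3)*(t + 1)*(t - 2)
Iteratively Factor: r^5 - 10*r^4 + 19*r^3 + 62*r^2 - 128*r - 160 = (r + 2)*(r^4 - 12*r^3 + 43*r^2 - 24*r - 80) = (r - 5)*(r + 2)*(r^3 - 7*r^2 + 8*r + 16) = (r - 5)*(r + 1)*(r + 2)*(r^2 - 8*r + 16) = (r - 5)*(r - 4)*(r + 1)*(r + 2)*(r - 4)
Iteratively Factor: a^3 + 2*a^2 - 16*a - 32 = (a + 2)*(a^2 - 16) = (a + 2)*(a + 4)*(a - 4)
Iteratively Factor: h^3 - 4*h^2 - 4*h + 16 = (h - 2)*(h^2 - 2*h - 8) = (h - 4)*(h - 2)*(h + 2)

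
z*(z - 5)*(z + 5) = z^3 - 25*z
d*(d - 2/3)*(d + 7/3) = d^3 + 5*d^2/3 - 14*d/9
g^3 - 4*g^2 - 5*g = g*(g - 5)*(g + 1)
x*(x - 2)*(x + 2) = x^3 - 4*x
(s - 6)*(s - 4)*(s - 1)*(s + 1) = s^4 - 10*s^3 + 23*s^2 + 10*s - 24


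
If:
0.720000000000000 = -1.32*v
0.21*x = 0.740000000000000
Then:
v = -0.55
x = 3.52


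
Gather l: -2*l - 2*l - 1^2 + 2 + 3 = 4 - 4*l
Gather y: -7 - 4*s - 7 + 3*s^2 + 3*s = 3*s^2 - s - 14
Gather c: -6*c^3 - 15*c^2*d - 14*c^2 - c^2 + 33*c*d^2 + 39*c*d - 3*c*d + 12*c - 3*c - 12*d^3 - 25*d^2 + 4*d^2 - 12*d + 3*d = -6*c^3 + c^2*(-15*d - 15) + c*(33*d^2 + 36*d + 9) - 12*d^3 - 21*d^2 - 9*d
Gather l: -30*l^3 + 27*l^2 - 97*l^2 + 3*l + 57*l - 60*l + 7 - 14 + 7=-30*l^3 - 70*l^2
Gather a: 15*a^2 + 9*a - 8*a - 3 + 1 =15*a^2 + a - 2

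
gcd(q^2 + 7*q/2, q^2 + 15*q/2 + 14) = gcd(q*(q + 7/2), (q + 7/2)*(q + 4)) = q + 7/2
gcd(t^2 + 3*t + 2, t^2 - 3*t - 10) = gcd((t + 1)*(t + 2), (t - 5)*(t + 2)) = t + 2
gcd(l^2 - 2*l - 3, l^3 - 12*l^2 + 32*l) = 1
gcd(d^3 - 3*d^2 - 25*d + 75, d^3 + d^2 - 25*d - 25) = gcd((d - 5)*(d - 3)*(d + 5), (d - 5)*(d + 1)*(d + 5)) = d^2 - 25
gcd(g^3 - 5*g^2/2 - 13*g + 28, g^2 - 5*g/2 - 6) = g - 4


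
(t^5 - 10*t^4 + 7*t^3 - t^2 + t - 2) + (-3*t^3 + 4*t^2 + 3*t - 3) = t^5 - 10*t^4 + 4*t^3 + 3*t^2 + 4*t - 5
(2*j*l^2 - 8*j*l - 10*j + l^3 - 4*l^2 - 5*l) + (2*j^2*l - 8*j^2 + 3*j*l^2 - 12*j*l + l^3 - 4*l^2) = 2*j^2*l - 8*j^2 + 5*j*l^2 - 20*j*l - 10*j + 2*l^3 - 8*l^2 - 5*l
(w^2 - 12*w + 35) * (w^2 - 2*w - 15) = w^4 - 14*w^3 + 44*w^2 + 110*w - 525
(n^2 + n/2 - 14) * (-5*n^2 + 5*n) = -5*n^4 + 5*n^3/2 + 145*n^2/2 - 70*n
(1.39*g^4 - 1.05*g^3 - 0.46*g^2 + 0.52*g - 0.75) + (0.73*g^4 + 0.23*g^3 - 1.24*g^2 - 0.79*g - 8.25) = 2.12*g^4 - 0.82*g^3 - 1.7*g^2 - 0.27*g - 9.0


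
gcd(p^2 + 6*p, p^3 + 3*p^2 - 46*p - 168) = p + 6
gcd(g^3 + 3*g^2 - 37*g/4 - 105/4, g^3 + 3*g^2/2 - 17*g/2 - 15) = g^2 - g/2 - 15/2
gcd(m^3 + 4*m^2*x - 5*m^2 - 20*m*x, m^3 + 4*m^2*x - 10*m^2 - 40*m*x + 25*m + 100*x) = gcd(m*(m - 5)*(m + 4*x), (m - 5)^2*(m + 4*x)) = m^2 + 4*m*x - 5*m - 20*x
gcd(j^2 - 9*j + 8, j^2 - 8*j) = j - 8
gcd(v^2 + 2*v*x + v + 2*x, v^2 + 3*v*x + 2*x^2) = v + 2*x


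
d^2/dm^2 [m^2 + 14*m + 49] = 2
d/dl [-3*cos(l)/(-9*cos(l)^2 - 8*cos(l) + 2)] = 3*(9*cos(l)^2 + 2)*sin(l)/(-9*sin(l)^2 + 8*cos(l) + 7)^2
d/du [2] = 0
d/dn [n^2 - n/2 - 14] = 2*n - 1/2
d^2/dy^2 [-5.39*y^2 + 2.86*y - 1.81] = -10.7800000000000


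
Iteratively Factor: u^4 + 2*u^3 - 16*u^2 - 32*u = (u + 4)*(u^3 - 2*u^2 - 8*u) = (u + 2)*(u + 4)*(u^2 - 4*u) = (u - 4)*(u + 2)*(u + 4)*(u)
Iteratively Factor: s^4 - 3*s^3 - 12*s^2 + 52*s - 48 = (s + 4)*(s^3 - 7*s^2 + 16*s - 12) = (s - 2)*(s + 4)*(s^2 - 5*s + 6) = (s - 2)^2*(s + 4)*(s - 3)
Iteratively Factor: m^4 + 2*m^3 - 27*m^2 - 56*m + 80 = (m + 4)*(m^3 - 2*m^2 - 19*m + 20) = (m + 4)^2*(m^2 - 6*m + 5) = (m - 1)*(m + 4)^2*(m - 5)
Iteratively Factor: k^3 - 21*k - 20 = (k - 5)*(k^2 + 5*k + 4) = (k - 5)*(k + 1)*(k + 4)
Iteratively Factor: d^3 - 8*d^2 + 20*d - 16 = (d - 2)*(d^2 - 6*d + 8) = (d - 4)*(d - 2)*(d - 2)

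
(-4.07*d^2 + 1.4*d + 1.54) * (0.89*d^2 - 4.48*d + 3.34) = -3.6223*d^4 + 19.4796*d^3 - 18.4952*d^2 - 2.2232*d + 5.1436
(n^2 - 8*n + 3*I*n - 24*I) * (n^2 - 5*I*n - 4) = n^4 - 8*n^3 - 2*I*n^3 + 11*n^2 + 16*I*n^2 - 88*n - 12*I*n + 96*I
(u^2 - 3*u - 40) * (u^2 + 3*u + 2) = u^4 - 47*u^2 - 126*u - 80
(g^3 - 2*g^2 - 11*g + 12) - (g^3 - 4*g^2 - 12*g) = 2*g^2 + g + 12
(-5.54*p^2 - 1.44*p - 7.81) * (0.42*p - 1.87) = -2.3268*p^3 + 9.755*p^2 - 0.5874*p + 14.6047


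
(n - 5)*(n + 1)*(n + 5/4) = n^3 - 11*n^2/4 - 10*n - 25/4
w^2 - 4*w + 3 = (w - 3)*(w - 1)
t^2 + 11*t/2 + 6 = (t + 3/2)*(t + 4)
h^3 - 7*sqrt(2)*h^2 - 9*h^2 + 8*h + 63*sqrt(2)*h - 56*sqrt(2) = (h - 8)*(h - 1)*(h - 7*sqrt(2))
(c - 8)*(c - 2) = c^2 - 10*c + 16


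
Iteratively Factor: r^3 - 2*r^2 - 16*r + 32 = (r + 4)*(r^2 - 6*r + 8) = (r - 2)*(r + 4)*(r - 4)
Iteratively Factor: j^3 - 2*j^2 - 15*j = (j - 5)*(j^2 + 3*j) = (j - 5)*(j + 3)*(j)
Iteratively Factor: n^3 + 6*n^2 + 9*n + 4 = (n + 1)*(n^2 + 5*n + 4) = (n + 1)^2*(n + 4)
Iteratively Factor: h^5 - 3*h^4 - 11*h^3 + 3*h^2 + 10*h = (h - 5)*(h^4 + 2*h^3 - h^2 - 2*h) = (h - 5)*(h + 1)*(h^3 + h^2 - 2*h) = h*(h - 5)*(h + 1)*(h^2 + h - 2) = h*(h - 5)*(h - 1)*(h + 1)*(h + 2)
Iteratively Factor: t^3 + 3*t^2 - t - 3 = (t - 1)*(t^2 + 4*t + 3) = (t - 1)*(t + 3)*(t + 1)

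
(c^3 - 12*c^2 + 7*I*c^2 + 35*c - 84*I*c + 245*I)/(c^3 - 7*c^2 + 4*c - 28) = (c^2 + c*(-5 + 7*I) - 35*I)/(c^2 + 4)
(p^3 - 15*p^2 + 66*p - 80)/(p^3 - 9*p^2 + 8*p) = (p^2 - 7*p + 10)/(p*(p - 1))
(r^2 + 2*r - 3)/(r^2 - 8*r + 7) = (r + 3)/(r - 7)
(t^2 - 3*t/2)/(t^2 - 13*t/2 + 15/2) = t/(t - 5)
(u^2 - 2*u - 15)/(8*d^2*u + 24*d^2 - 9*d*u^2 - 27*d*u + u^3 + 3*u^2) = (u - 5)/(8*d^2 - 9*d*u + u^2)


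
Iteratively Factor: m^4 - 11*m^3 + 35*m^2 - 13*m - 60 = (m + 1)*(m^3 - 12*m^2 + 47*m - 60) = (m - 4)*(m + 1)*(m^2 - 8*m + 15) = (m - 4)*(m - 3)*(m + 1)*(m - 5)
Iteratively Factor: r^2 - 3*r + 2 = (r - 2)*(r - 1)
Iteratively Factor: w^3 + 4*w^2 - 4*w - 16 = (w - 2)*(w^2 + 6*w + 8) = (w - 2)*(w + 2)*(w + 4)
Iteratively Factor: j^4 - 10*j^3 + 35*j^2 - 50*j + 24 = (j - 1)*(j^3 - 9*j^2 + 26*j - 24) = (j - 2)*(j - 1)*(j^2 - 7*j + 12) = (j - 4)*(j - 2)*(j - 1)*(j - 3)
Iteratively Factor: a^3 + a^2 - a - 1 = (a - 1)*(a^2 + 2*a + 1) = (a - 1)*(a + 1)*(a + 1)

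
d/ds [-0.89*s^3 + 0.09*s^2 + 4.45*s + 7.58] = -2.67*s^2 + 0.18*s + 4.45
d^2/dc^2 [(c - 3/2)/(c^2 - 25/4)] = 16*(16*c^2*(2*c - 3) + 3*(1 - 2*c)*(4*c^2 - 25))/(4*c^2 - 25)^3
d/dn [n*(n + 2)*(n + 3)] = 3*n^2 + 10*n + 6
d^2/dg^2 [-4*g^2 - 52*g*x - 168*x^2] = -8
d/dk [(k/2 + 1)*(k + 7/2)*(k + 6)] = 3*k^2/2 + 23*k/2 + 20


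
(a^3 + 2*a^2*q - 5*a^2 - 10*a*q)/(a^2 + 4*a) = (a^2 + 2*a*q - 5*a - 10*q)/(a + 4)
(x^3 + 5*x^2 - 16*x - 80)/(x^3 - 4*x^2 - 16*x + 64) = (x + 5)/(x - 4)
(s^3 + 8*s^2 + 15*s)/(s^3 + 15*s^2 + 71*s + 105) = s/(s + 7)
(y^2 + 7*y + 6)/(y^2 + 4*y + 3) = (y + 6)/(y + 3)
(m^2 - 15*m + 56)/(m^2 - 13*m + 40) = (m - 7)/(m - 5)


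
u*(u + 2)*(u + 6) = u^3 + 8*u^2 + 12*u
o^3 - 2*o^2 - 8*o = o*(o - 4)*(o + 2)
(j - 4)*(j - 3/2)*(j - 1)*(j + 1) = j^4 - 11*j^3/2 + 5*j^2 + 11*j/2 - 6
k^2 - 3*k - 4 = (k - 4)*(k + 1)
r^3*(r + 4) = r^4 + 4*r^3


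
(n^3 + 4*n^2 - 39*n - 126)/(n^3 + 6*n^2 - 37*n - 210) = (n + 3)/(n + 5)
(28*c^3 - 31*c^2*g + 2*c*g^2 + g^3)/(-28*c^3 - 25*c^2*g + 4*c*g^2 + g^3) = (-c + g)/(c + g)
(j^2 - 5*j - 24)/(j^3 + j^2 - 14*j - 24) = (j - 8)/(j^2 - 2*j - 8)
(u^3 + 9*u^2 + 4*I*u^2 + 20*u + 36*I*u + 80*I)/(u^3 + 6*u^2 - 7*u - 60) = (u + 4*I)/(u - 3)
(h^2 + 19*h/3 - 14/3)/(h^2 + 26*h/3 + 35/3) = (3*h - 2)/(3*h + 5)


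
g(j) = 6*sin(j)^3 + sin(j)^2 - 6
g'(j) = 18*sin(j)^2*cos(j) + 2*sin(j)*cos(j)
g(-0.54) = -6.55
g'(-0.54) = 3.20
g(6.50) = -5.89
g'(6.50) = 1.23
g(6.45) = -5.94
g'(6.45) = 0.82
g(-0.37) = -6.15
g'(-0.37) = 1.52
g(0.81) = -3.20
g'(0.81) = 7.51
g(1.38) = 0.64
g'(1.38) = 3.66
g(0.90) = -2.50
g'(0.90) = 7.84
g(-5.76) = -5.00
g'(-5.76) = 4.76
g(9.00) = -5.41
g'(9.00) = -3.54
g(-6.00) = -5.79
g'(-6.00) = 1.89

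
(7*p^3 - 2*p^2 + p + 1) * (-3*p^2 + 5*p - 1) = -21*p^5 + 41*p^4 - 20*p^3 + 4*p^2 + 4*p - 1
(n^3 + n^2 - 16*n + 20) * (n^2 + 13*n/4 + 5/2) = n^5 + 17*n^4/4 - 41*n^3/4 - 59*n^2/2 + 25*n + 50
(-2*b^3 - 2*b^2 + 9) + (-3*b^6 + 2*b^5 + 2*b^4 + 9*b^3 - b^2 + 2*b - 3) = -3*b^6 + 2*b^5 + 2*b^4 + 7*b^3 - 3*b^2 + 2*b + 6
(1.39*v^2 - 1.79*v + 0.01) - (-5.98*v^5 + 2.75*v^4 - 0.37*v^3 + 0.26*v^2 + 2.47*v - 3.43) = 5.98*v^5 - 2.75*v^4 + 0.37*v^3 + 1.13*v^2 - 4.26*v + 3.44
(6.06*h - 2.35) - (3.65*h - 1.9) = 2.41*h - 0.45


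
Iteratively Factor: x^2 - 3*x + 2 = (x - 2)*(x - 1)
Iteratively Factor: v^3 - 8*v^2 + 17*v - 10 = (v - 2)*(v^2 - 6*v + 5) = (v - 2)*(v - 1)*(v - 5)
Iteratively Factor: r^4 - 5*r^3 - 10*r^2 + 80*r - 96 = (r - 3)*(r^3 - 2*r^2 - 16*r + 32) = (r - 3)*(r + 4)*(r^2 - 6*r + 8) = (r - 3)*(r - 2)*(r + 4)*(r - 4)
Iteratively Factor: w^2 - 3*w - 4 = (w + 1)*(w - 4)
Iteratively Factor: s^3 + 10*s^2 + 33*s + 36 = (s + 3)*(s^2 + 7*s + 12) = (s + 3)^2*(s + 4)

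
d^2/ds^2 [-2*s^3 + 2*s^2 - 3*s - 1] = 4 - 12*s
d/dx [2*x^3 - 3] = 6*x^2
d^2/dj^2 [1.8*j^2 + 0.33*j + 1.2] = 3.60000000000000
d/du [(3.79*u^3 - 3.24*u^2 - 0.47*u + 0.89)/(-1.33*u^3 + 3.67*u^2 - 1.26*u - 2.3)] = (9.6001*u^4 - 10.801*u^3 - 16.7926*u^2 + 8.3714*u + 2.2024)/(1.7689*u^6 - 9.7622*u^5 + 16.8205*u^4 - 3.1304*u^3 - 15.2944*u^2 + 5.796*u + 5.29)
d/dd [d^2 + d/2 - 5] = 2*d + 1/2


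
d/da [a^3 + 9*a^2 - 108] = 3*a*(a + 6)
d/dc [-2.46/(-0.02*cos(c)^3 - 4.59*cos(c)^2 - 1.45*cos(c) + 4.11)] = (0.1476*cos(c)^2 + 22.5828*cos(c) + 3.567)*sin(c)/(0.02*cos(c)^3 + 4.59*cos(c)^2 + 1.45*cos(c) - 4.11)^2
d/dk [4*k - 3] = 4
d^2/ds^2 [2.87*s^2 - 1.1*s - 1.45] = 5.74000000000000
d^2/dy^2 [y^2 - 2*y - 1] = 2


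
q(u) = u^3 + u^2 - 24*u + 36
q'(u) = 3*u^2 + 2*u - 24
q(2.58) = -2.09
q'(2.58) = 1.13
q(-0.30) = 43.26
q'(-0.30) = -24.33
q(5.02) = 67.23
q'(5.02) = 61.64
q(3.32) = 3.94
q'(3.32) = 15.71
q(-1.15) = 63.40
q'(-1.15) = -22.33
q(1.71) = 2.88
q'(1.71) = -11.81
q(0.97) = 14.57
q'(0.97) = -19.24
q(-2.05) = 80.79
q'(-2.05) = -15.49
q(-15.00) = -2754.00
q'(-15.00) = 621.00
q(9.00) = 630.00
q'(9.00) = 237.00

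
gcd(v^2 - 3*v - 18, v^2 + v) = 1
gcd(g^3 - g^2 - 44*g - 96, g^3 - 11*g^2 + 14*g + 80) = g - 8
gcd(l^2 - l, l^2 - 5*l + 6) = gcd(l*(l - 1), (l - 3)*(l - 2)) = 1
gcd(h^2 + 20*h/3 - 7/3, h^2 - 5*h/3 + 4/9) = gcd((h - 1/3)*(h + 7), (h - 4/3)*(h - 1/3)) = h - 1/3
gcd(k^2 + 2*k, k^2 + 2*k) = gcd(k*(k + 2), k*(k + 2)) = k^2 + 2*k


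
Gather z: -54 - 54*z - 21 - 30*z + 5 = -84*z - 70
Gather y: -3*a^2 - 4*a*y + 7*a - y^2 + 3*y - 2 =-3*a^2 + 7*a - y^2 + y*(3 - 4*a) - 2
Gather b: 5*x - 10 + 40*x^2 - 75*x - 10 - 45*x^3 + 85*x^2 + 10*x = -45*x^3 + 125*x^2 - 60*x - 20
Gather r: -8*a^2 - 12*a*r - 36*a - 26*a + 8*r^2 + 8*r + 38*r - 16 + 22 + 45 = -8*a^2 - 62*a + 8*r^2 + r*(46 - 12*a) + 51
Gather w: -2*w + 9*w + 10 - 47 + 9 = 7*w - 28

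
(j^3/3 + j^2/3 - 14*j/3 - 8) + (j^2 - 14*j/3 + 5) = j^3/3 + 4*j^2/3 - 28*j/3 - 3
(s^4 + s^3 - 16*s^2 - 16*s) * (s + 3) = s^5 + 4*s^4 - 13*s^3 - 64*s^2 - 48*s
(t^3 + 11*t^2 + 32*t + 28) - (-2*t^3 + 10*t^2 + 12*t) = 3*t^3 + t^2 + 20*t + 28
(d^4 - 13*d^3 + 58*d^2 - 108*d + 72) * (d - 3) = d^5 - 16*d^4 + 97*d^3 - 282*d^2 + 396*d - 216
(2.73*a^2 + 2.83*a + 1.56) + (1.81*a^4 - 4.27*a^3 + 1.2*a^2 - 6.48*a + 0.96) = 1.81*a^4 - 4.27*a^3 + 3.93*a^2 - 3.65*a + 2.52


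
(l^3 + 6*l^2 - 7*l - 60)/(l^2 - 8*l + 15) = (l^2 + 9*l + 20)/(l - 5)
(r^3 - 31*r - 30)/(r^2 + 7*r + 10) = (r^2 - 5*r - 6)/(r + 2)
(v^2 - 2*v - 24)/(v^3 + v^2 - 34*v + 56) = (v^2 - 2*v - 24)/(v^3 + v^2 - 34*v + 56)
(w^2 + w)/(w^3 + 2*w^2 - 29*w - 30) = w/(w^2 + w - 30)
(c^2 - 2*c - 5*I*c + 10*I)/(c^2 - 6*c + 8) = (c - 5*I)/(c - 4)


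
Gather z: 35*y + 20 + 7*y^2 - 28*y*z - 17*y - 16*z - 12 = 7*y^2 + 18*y + z*(-28*y - 16) + 8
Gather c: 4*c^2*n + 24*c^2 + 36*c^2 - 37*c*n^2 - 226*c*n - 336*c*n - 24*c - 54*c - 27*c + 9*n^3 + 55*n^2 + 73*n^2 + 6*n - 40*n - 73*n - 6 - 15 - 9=c^2*(4*n + 60) + c*(-37*n^2 - 562*n - 105) + 9*n^3 + 128*n^2 - 107*n - 30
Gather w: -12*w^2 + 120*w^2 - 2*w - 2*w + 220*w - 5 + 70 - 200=108*w^2 + 216*w - 135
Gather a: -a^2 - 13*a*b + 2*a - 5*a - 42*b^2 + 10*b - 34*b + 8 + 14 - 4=-a^2 + a*(-13*b - 3) - 42*b^2 - 24*b + 18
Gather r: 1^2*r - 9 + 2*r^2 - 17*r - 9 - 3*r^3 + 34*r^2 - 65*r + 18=-3*r^3 + 36*r^2 - 81*r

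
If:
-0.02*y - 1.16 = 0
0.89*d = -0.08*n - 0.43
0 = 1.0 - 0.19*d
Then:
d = 5.26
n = -63.93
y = -58.00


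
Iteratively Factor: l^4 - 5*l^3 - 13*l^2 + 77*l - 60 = (l + 4)*(l^3 - 9*l^2 + 23*l - 15) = (l - 3)*(l + 4)*(l^2 - 6*l + 5) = (l - 3)*(l - 1)*(l + 4)*(l - 5)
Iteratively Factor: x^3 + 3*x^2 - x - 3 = (x + 1)*(x^2 + 2*x - 3) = (x + 1)*(x + 3)*(x - 1)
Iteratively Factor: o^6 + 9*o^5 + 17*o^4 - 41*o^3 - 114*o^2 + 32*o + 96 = (o - 2)*(o^5 + 11*o^4 + 39*o^3 + 37*o^2 - 40*o - 48) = (o - 2)*(o - 1)*(o^4 + 12*o^3 + 51*o^2 + 88*o + 48) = (o - 2)*(o - 1)*(o + 3)*(o^3 + 9*o^2 + 24*o + 16) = (o - 2)*(o - 1)*(o + 3)*(o + 4)*(o^2 + 5*o + 4) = (o - 2)*(o - 1)*(o + 1)*(o + 3)*(o + 4)*(o + 4)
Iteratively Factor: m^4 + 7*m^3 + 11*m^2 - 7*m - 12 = (m + 3)*(m^3 + 4*m^2 - m - 4) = (m + 1)*(m + 3)*(m^2 + 3*m - 4) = (m - 1)*(m + 1)*(m + 3)*(m + 4)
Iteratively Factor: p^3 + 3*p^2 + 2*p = (p + 2)*(p^2 + p) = p*(p + 2)*(p + 1)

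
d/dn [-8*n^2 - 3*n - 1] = -16*n - 3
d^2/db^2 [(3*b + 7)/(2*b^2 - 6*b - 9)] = 4*((2 - 9*b)*(-2*b^2 + 6*b + 9) - 2*(2*b - 3)^2*(3*b + 7))/(-2*b^2 + 6*b + 9)^3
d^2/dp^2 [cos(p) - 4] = -cos(p)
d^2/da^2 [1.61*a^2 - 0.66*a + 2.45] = 3.22000000000000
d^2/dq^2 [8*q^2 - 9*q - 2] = 16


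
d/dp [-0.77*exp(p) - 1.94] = -0.77*exp(p)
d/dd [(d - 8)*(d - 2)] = 2*d - 10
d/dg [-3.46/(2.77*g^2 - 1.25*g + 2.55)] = (19.1684*g - 4.325)/(2.77*g^2 - 1.25*g + 2.55)^2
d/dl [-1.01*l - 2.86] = -1.01000000000000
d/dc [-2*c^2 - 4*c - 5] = -4*c - 4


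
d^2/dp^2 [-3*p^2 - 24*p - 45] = -6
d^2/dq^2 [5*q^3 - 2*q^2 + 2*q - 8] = 30*q - 4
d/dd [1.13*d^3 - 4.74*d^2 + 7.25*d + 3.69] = 3.39*d^2 - 9.48*d + 7.25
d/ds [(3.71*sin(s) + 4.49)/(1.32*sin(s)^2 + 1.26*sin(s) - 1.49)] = (-11.8536*sin(s) + 2.4486*cos(2*s) - 13.6339)*cos(s)/(1.32*sin(s)^2 + 1.26*sin(s) - 1.49)^2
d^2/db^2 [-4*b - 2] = 0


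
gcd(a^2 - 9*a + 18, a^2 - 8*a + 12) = a - 6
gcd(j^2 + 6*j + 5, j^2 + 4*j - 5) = j + 5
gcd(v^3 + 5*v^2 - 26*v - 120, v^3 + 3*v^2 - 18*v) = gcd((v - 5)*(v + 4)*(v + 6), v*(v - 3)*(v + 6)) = v + 6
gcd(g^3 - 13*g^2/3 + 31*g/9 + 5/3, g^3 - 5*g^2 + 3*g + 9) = g - 3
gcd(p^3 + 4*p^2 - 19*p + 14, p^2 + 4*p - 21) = p + 7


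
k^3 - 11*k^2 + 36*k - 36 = (k - 6)*(k - 3)*(k - 2)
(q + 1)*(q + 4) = q^2 + 5*q + 4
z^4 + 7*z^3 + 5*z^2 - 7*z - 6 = (z - 1)*(z + 1)^2*(z + 6)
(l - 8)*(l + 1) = l^2 - 7*l - 8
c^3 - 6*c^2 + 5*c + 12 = (c - 4)*(c - 3)*(c + 1)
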